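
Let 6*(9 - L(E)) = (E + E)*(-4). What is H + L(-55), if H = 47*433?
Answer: 60860/3 ≈ 20287.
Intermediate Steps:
H = 20351
L(E) = 9 + 4*E/3 (L(E) = 9 - (E + E)*(-4)/6 = 9 - 2*E*(-4)/6 = 9 - (-4)*E/3 = 9 + 4*E/3)
H + L(-55) = 20351 + (9 + (4/3)*(-55)) = 20351 + (9 - 220/3) = 20351 - 193/3 = 60860/3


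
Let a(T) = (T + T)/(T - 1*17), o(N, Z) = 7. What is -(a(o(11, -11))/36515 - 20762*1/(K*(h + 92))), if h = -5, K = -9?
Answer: -3790616669/142956225 ≈ -26.516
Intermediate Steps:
a(T) = 2*T/(-17 + T) (a(T) = (2*T)/(T - 17) = (2*T)/(-17 + T) = 2*T/(-17 + T))
-(a(o(11, -11))/36515 - 20762*1/(K*(h + 92))) = -((2*7/(-17 + 7))/36515 - 20762*(-1/(9*(-5 + 92)))) = -((2*7/(-10))*(1/36515) - 20762/(87*(-9))) = -((2*7*(-⅒))*(1/36515) - 20762/(-783)) = -(-7/5*1/36515 - 20762*(-1/783)) = -(-7/182575 + 20762/783) = -1*3790616669/142956225 = -3790616669/142956225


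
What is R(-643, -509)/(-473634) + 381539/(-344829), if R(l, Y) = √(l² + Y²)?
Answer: -381539/344829 - √672530/473634 ≈ -1.1082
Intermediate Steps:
R(l, Y) = √(Y² + l²)
R(-643, -509)/(-473634) + 381539/(-344829) = √((-509)² + (-643)²)/(-473634) + 381539/(-344829) = √(259081 + 413449)*(-1/473634) + 381539*(-1/344829) = √672530*(-1/473634) - 381539/344829 = -√672530/473634 - 381539/344829 = -381539/344829 - √672530/473634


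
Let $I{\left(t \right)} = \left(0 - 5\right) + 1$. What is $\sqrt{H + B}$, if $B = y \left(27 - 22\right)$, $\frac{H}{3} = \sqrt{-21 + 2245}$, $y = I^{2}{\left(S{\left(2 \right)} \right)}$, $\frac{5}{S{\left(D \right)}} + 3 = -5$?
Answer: $2 \sqrt{20 + 3 \sqrt{139}} \approx 14.882$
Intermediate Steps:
$S{\left(D \right)} = - \frac{5}{8}$ ($S{\left(D \right)} = \frac{5}{-3 - 5} = \frac{5}{-8} = 5 \left(- \frac{1}{8}\right) = - \frac{5}{8}$)
$I{\left(t \right)} = -4$ ($I{\left(t \right)} = -5 + 1 = -4$)
$y = 16$ ($y = \left(-4\right)^{2} = 16$)
$H = 12 \sqrt{139}$ ($H = 3 \sqrt{-21 + 2245} = 3 \sqrt{2224} = 3 \cdot 4 \sqrt{139} = 12 \sqrt{139} \approx 141.48$)
$B = 80$ ($B = 16 \left(27 - 22\right) = 16 \cdot 5 = 80$)
$\sqrt{H + B} = \sqrt{12 \sqrt{139} + 80} = \sqrt{80 + 12 \sqrt{139}}$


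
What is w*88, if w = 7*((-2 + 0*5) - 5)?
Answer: -4312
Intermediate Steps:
w = -49 (w = 7*((-2 + 0) - 5) = 7*(-2 - 5) = 7*(-7) = -49)
w*88 = -49*88 = -4312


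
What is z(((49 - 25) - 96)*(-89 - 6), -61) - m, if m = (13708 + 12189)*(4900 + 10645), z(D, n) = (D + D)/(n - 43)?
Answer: -5233396955/13 ≈ -4.0257e+8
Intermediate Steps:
z(D, n) = 2*D/(-43 + n) (z(D, n) = (2*D)/(-43 + n) = 2*D/(-43 + n))
m = 402568865 (m = 25897*15545 = 402568865)
z(((49 - 25) - 96)*(-89 - 6), -61) - m = 2*(((49 - 25) - 96)*(-89 - 6))/(-43 - 61) - 1*402568865 = 2*((24 - 96)*(-95))/(-104) - 402568865 = 2*(-72*(-95))*(-1/104) - 402568865 = 2*6840*(-1/104) - 402568865 = -1710/13 - 402568865 = -5233396955/13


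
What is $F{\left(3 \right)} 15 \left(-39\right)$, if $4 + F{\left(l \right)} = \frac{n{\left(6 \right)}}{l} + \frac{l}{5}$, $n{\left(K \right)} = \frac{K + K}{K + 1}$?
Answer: $\frac{11583}{7} \approx 1654.7$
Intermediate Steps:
$n{\left(K \right)} = \frac{2 K}{1 + K}$
$F{\left(l \right)} = -4 + \frac{l}{5} + \frac{12}{7 l}$ ($F{\left(l \right)} = -4 + \left(\frac{2 \cdot 6 \frac{1}{1 + 6}}{l} + \frac{l}{5}\right) = -4 + \left(\frac{2 \cdot 6 \cdot \frac{1}{7}}{l} + l \frac{1}{5}\right) = -4 + \left(\frac{2 \cdot 6 \cdot \frac{1}{7}}{l} + \frac{l}{5}\right) = -4 + \left(\frac{12}{7 l} + \frac{l}{5}\right) = -4 + \left(\frac{l}{5} + \frac{12}{7 l}\right) = -4 + \frac{l}{5} + \frac{12}{7 l}$)
$F{\left(3 \right)} 15 \left(-39\right) = \left(-4 + \frac{1}{5} \cdot 3 + \frac{12}{7 \cdot 3}\right) 15 \left(-39\right) = \left(-4 + \frac{3}{5} + \frac{12}{7} \cdot \frac{1}{3}\right) 15 \left(-39\right) = \left(-4 + \frac{3}{5} + \frac{4}{7}\right) 15 \left(-39\right) = \left(- \frac{99}{35}\right) 15 \left(-39\right) = \left(- \frac{297}{7}\right) \left(-39\right) = \frac{11583}{7}$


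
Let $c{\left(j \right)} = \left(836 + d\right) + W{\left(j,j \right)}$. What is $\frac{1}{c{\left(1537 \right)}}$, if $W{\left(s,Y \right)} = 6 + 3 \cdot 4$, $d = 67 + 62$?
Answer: $\frac{1}{983} \approx 0.0010173$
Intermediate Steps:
$d = 129$
$W{\left(s,Y \right)} = 18$ ($W{\left(s,Y \right)} = 6 + 12 = 18$)
$c{\left(j \right)} = 983$ ($c{\left(j \right)} = \left(836 + 129\right) + 18 = 965 + 18 = 983$)
$\frac{1}{c{\left(1537 \right)}} = \frac{1}{983}$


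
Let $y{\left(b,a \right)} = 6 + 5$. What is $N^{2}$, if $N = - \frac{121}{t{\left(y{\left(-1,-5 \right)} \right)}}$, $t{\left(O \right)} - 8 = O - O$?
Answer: $\frac{14641}{64} \approx 228.77$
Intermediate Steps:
$y{\left(b,a \right)} = 11$
$t{\left(O \right)} = 8$ ($t{\left(O \right)} = 8 + \left(O - O\right) = 8 + 0 = 8$)
$N = - \frac{121}{8} \approx -15.125$
$N^{2} = \left(- \frac{121}{8}\right)^{2} = \frac{14641}{64}$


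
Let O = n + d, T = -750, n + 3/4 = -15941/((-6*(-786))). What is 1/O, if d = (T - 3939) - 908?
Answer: -2358/13207465 ≈ -0.00017854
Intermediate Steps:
n = -9739/2358 (n = -3/4 - 15941/((-6*(-786))) = -3/4 - 15941/4716 = -9739/2358 ≈ -4.1302)
d = -5597 (d = (-750 - 3939) - 908 = -4689 - 908 = -5597)
O = -13207465/2358 (O = -9739/2358 - 5597 = -13207465/2358 ≈ -5601.1)
1/O = 1/(-13207465/2358) = -2358/13207465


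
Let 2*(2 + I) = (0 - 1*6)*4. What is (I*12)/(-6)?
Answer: 28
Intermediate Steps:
I = -14 (I = -2 + ((0 - 1*6)*4)/2 = -2 + ((0 - 6)*4)/2 = -2 + (-6*4)/2 = -2 + (½)*(-24) = -2 - 12 = -14)
(I*12)/(-6) = -14*12/(-6) = -168*(-⅙) = 28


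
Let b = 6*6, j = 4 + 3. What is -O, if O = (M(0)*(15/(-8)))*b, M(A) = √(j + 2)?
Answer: 405/2 ≈ 202.50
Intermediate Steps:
j = 7
b = 36
M(A) = 3 (M(A) = √(7 + 2) = √9 = 3)
O = -405/2 (O = (3*(15/(-8)))*36 = (3*(15*(-⅛)))*36 = (3*(-15/8))*36 = -45/8*36 = -405/2 ≈ -202.50)
-O = -1*(-405/2) = 405/2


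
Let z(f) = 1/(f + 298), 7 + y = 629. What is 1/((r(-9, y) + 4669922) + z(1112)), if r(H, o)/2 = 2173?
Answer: 1410/6590717881 ≈ 2.1394e-7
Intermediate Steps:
y = 622 (y = -7 + 629 = 622)
r(H, o) = 4346 (r(H, o) = 2*2173 = 4346)
z(f) = 1/(298 + f)
1/((r(-9, y) + 4669922) + z(1112)) = 1/((4346 + 4669922) + 1/(298 + 1112)) = 1/(4674268 + 1/1410) = 1/(6590717881/1410) = 1410/6590717881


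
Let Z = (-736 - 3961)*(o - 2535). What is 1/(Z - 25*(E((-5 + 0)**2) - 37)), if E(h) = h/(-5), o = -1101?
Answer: 1/17079342 ≈ 5.8550e-8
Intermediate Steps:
E(h) = -h/5 (E(h) = h*(-1/5) = -h/5)
Z = 17078292 (Z = (-736 - 3961)*(-1101 - 2535) = -4697*(-3636) = 17078292)
1/(Z - 25*(E((-5 + 0)**2) - 37)) = 1/(17078292 - 25*(-(-5 + 0)**2/5 - 37)) = 1/(17078292 - 25*(-1/5*(-5)**2 - 37)) = 1/(17078292 - 25*(-1/5*25 - 37)) = 1/(17078292 - 25*(-5 - 37)) = 1/(17078292 - 25*(-42)) = 1/(17078292 + 1050) = 1/17079342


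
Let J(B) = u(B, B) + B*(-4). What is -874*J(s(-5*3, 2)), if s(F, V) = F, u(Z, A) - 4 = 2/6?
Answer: -168682/3 ≈ -56227.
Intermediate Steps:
u(Z, A) = 13/3 (u(Z, A) = 4 + 2/6 = 4 + 2*(⅙) = 4 + ⅓ = 13/3)
J(B) = 13/3 - 4*B (J(B) = 13/3 + B*(-4) = 13/3 - 4*B)
-874*J(s(-5*3, 2)) = -874*(13/3 - (-20)*3) = -874*(13/3 - 4*(-15)) = -874*(13/3 + 60) = -874*193/3 = -168682/3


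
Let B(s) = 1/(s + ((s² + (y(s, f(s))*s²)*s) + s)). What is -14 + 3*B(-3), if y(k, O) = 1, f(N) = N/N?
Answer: -113/8 ≈ -14.125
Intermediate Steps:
f(N) = 1
B(s) = 1/(s² + s³ + 2*s) (B(s) = 1/(s + ((s² + (1*s²)*s) + s)) = 1/(s + ((s² + s²*s) + s)) = 1/(s + ((s² + s³) + s)) = 1/(s + (s + s² + s³)) = 1/(s² + s³ + 2*s))
-14 + 3*B(-3) = -14 + 3*(1/((-3)*(2 - 3 + (-3)²))) = -14 + 3*(-1/(3*(2 - 3 + 9))) = -14 + 3*(-⅓/8) = -14 + 3*(-⅓*⅛) = -14 + 3*(-1/24) = -14 - ⅛ = -113/8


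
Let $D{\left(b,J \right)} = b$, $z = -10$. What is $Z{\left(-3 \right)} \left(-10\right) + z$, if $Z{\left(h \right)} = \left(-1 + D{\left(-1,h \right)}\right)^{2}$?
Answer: $-50$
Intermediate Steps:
$Z{\left(h \right)} = 4$ ($Z{\left(h \right)} = \left(-1 - 1\right)^{2} = \left(-2\right)^{2} = 4$)
$Z{\left(-3 \right)} \left(-10\right) + z = 4 \left(-10\right) - 10 = -40 - 10 = -50$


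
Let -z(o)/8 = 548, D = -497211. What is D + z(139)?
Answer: -501595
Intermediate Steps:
z(o) = -4384 (z(o) = -8*548 = -4384)
D + z(139) = -497211 - 4384 = -501595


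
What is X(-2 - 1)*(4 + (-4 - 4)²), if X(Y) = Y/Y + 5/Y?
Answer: -136/3 ≈ -45.333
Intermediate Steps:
X(Y) = 1 + 5/Y
X(-2 - 1)*(4 + (-4 - 4)²) = ((5 + (-2 - 1))/(-2 - 1))*(4 + (-4 - 4)²) = ((5 - 3)/(-3))*(4 + (-8)²) = (-⅓*2)*(4 + 64) = -⅔*68 = -136/3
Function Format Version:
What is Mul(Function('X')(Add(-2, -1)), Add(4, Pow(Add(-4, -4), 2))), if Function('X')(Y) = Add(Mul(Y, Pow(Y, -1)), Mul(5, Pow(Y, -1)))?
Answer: Rational(-136, 3) ≈ -45.333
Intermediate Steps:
Function('X')(Y) = Add(1, Mul(5, Pow(Y, -1)))
Mul(Function('X')(Add(-2, -1)), Add(4, Pow(Add(-4, -4), 2))) = Mul(Mul(Pow(Add(-2, -1), -1), Add(5, Add(-2, -1))), Add(4, Pow(Add(-4, -4), 2))) = Mul(Mul(Pow(-3, -1), Add(5, -3)), Add(4, Pow(-8, 2))) = Mul(Mul(Rational(-1, 3), 2), Add(4, 64)) = Mul(Rational(-2, 3), 68) = Rational(-136, 3)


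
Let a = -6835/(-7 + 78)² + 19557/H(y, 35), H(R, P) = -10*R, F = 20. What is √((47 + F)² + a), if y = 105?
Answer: √110388776694/4970 ≈ 66.851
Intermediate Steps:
a = -35254529/1764350 (a = -6835/(-7 + 78)² + 19557/((-10*105)) = -6835/(71²) + 19557/(-1050) = -6835/5041 + 19557*(-1/1050) = -6835*1/5041 - 6519/350 = -6835/5041 - 6519/350 = -35254529/1764350 ≈ -19.982)
√((47 + F)² + a) = √((47 + 20)² - 35254529/1764350) = √(67² - 35254529/1764350) = √(4489 - 35254529/1764350) = √(7884912621/1764350) = √110388776694/4970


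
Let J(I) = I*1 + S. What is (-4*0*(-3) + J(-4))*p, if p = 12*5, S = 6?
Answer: 120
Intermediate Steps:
p = 60
J(I) = 6 + I (J(I) = I*1 + 6 = I + 6 = 6 + I)
(-4*0*(-3) + J(-4))*p = (-4*0*(-3) + (6 - 4))*60 = (0*(-3) + 2)*60 = (0 + 2)*60 = 2*60 = 120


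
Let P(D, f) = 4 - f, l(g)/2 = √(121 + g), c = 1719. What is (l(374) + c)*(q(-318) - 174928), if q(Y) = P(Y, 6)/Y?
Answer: -15937164723/53 - 55627102*√55/53 ≈ -3.0849e+8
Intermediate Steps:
l(g) = 2*√(121 + g)
q(Y) = -2/Y (q(Y) = (4 - 1*6)/Y = (4 - 6)/Y = -2/Y)
(l(374) + c)*(q(-318) - 174928) = (2*√(121 + 374) + 1719)*(-2/(-318) - 174928) = (2*√495 + 1719)*(-2*(-1/318) - 174928) = (2*(3*√55) + 1719)*(1/159 - 174928) = (6*√55 + 1719)*(-27813551/159) = (1719 + 6*√55)*(-27813551/159) = -15937164723/53 - 55627102*√55/53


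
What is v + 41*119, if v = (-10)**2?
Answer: 4979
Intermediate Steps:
v = 100
v + 41*119 = 100 + 41*119 = 100 + 4879 = 4979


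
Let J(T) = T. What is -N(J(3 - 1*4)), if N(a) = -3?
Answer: 3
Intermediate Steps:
-N(J(3 - 1*4)) = -1*(-3) = 3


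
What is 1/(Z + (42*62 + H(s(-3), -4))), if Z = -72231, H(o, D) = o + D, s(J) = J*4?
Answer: -1/69643 ≈ -1.4359e-5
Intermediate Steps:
s(J) = 4*J
H(o, D) = D + o
1/(Z + (42*62 + H(s(-3), -4))) = 1/(-72231 + (42*62 + (-4 + 4*(-3)))) = 1/(-72231 + (2604 + (-4 - 12))) = 1/(-72231 + (2604 - 16)) = 1/(-72231 + 2588) = 1/(-69643) = -1/69643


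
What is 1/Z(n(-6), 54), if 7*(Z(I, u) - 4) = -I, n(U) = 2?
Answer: 7/26 ≈ 0.26923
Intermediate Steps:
Z(I, u) = 4 - I/7 (Z(I, u) = 4 + (-I)/7 = 4 - I/7)
1/Z(n(-6), 54) = 1/(4 - 1/7*2) = 1/(4 - 2/7) = 1/(26/7) = 7/26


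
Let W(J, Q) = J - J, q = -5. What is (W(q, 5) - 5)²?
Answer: 25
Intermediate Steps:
W(J, Q) = 0
(W(q, 5) - 5)² = (0 - 5)² = (-5)² = 25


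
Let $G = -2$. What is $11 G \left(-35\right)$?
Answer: $770$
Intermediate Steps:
$11 G \left(-35\right) = 11 \left(-2\right) \left(-35\right) = \left(-22\right) \left(-35\right) = 770$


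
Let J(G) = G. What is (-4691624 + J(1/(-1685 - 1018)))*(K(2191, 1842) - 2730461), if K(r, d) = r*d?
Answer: -16553882880206953/2703 ≈ -6.1243e+12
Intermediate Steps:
K(r, d) = d*r
(-4691624 + J(1/(-1685 - 1018)))*(K(2191, 1842) - 2730461) = (-4691624 + 1/(-1685 - 1018))*(1842*2191 - 2730461) = (-4691624 + 1/(-2703))*(4035822 - 2730461) = (-4691624 - 1/2703)*1305361 = -12681459673/2703*1305361 = -16553882880206953/2703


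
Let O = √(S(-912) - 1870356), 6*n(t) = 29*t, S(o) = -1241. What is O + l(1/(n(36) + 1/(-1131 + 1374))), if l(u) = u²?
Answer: 59049/1787852089 + I*√1871597 ≈ 3.3028e-5 + 1368.1*I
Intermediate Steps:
n(t) = 29*t/6 (n(t) = (29*t)/6 = 29*t/6)
O = I*√1871597 (O = √(-1241 - 1870356) = √(-1871597) = I*√1871597 ≈ 1368.1*I)
O + l(1/(n(36) + 1/(-1131 + 1374))) = I*√1871597 + (1/((29/6)*36 + 1/(-1131 + 1374)))² = I*√1871597 + (1/(174 + 1/243))² = I*√1871597 + (1/(42283/243))² = I*√1871597 + (243/42283)² = I*√1871597 + 59049/1787852089 = 59049/1787852089 + I*√1871597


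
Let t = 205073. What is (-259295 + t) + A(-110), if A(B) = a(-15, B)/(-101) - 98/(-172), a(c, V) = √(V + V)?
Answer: -4663043/86 - 2*I*√55/101 ≈ -54221.0 - 0.14686*I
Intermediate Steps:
a(c, V) = √2*√V (a(c, V) = √(2*V) = √2*√V)
A(B) = 49/86 - √2*√B/101 (A(B) = (√2*√B)/(-101) - 98/(-172) = (√2*√B)*(-1/101) - 98*(-1/172) = -√2*√B/101 + 49/86 = 49/86 - √2*√B/101)
(-259295 + t) + A(-110) = (-259295 + 205073) + (49/86 - √2*√(-110)/101) = -54222 + (49/86 - √2*I*√110/101) = -54222 + (49/86 - 2*I*√55/101) = -4663043/86 - 2*I*√55/101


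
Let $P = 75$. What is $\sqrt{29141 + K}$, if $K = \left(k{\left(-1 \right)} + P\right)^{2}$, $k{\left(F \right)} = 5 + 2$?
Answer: $3 \sqrt{3985} \approx 189.38$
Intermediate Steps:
$k{\left(F \right)} = 7$
$K = 6724$ ($K = \left(7 + 75\right)^{2} = 82^{2} = 6724$)
$\sqrt{29141 + K} = \sqrt{29141 + 6724} = \sqrt{35865} = 3 \sqrt{3985}$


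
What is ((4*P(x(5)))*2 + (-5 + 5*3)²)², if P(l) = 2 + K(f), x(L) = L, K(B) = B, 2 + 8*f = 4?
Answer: 13924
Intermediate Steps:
f = ¼ (f = -¼ + (⅛)*4 = -¼ + ½ = ¼ ≈ 0.25000)
P(l) = 9/4 (P(l) = 2 + ¼ = 9/4)
((4*P(x(5)))*2 + (-5 + 5*3)²)² = ((4*(9/4))*2 + (-5 + 5*3)²)² = (9*2 + (-5 + 15)²)² = (18 + 10²)² = (18 + 100)² = 118² = 13924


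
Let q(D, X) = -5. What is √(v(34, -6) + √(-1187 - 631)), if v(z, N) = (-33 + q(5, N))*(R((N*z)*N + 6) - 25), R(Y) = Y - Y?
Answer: √(950 + 3*I*√202) ≈ 30.83 + 0.69151*I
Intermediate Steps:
R(Y) = 0
v(z, N) = 950 (v(z, N) = (-33 - 5)*(0 - 25) = -38*(-25) = 950)
√(v(34, -6) + √(-1187 - 631)) = √(950 + √(-1187 - 631)) = √(950 + √(-1818)) = √(950 + 3*I*√202)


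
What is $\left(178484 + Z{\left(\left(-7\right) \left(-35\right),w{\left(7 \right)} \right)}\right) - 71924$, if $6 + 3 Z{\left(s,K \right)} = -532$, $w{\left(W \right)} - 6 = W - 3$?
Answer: $\frac{319142}{3} \approx 1.0638 \cdot 10^{5}$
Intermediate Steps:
$w{\left(W \right)} = 3 + W$ ($w{\left(W \right)} = 6 + \left(W - 3\right) = 6 + \left(-3 + W\right) = 3 + W$)
$Z{\left(s,K \right)} = - \frac{538}{3}$ ($Z{\left(s,K \right)} = -2 + \frac{1}{3} \left(-532\right) = -2 - \frac{532}{3} = - \frac{538}{3}$)
$\left(178484 + Z{\left(\left(-7\right) \left(-35\right),w{\left(7 \right)} \right)}\right) - 71924 = \left(178484 - \frac{538}{3}\right) - 71924 = \frac{534914}{3} - 71924 = \frac{319142}{3}$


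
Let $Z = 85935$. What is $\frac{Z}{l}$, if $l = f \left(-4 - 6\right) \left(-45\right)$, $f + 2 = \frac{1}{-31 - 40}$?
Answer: $- \frac{406759}{4290} \approx -94.816$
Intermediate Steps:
$f = - \frac{143}{71}$ ($f = -2 + \frac{1}{-31 - 40} = -2 + \frac{1}{-71} = -2 - \frac{1}{71} = - \frac{143}{71} \approx -2.0141$)
$l = - \frac{64350}{71}$ ($l = - \frac{143 \left(-4 - 6\right)}{71} \left(-45\right) = \left(- \frac{143}{71}\right) \left(-10\right) \left(-45\right) = \frac{1430}{71} \left(-45\right) = - \frac{64350}{71} \approx -906.34$)
$\frac{Z}{l} = \frac{85935}{- \frac{64350}{71}} = 85935 \left(- \frac{71}{64350}\right) = - \frac{406759}{4290}$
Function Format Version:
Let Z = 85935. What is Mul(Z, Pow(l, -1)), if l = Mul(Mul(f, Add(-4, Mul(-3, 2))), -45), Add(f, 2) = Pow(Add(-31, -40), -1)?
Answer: Rational(-406759, 4290) ≈ -94.816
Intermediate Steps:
f = Rational(-143, 71) (f = Add(-2, Pow(Add(-31, -40), -1)) = Add(-2, Pow(-71, -1)) = Add(-2, Rational(-1, 71)) = Rational(-143, 71) ≈ -2.0141)
l = Rational(-64350, 71) (l = Mul(Mul(Rational(-143, 71), Add(-4, Mul(-3, 2))), -45) = Mul(Mul(Rational(-143, 71), Add(-4, -6)), -45) = Mul(Mul(Rational(-143, 71), -10), -45) = Mul(Rational(1430, 71), -45) = Rational(-64350, 71) ≈ -906.34)
Mul(Z, Pow(l, -1)) = Mul(85935, Pow(Rational(-64350, 71), -1)) = Mul(85935, Rational(-71, 64350)) = Rational(-406759, 4290)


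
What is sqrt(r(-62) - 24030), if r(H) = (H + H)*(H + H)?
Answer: I*sqrt(8654) ≈ 93.027*I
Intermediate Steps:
r(H) = 4*H**2 (r(H) = (2*H)*(2*H) = 4*H**2)
sqrt(r(-62) - 24030) = sqrt(4*(-62)**2 - 24030) = sqrt(4*3844 - 24030) = sqrt(15376 - 24030) = sqrt(-8654) = I*sqrt(8654)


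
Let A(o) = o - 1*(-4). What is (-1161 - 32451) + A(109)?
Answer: -33499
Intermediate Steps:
A(o) = 4 + o (A(o) = o + 4 = 4 + o)
(-1161 - 32451) + A(109) = (-1161 - 32451) + (4 + 109) = -33612 + 113 = -33499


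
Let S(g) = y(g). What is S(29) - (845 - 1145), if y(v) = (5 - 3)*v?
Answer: 358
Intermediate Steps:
y(v) = 2*v
S(g) = 2*g
S(29) - (845 - 1145) = 2*29 - (845 - 1145) = 58 - 1*(-300) = 58 + 300 = 358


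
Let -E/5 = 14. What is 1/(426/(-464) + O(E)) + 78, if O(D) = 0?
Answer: 16382/213 ≈ 76.911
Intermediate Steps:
E = -70 (E = -5*14 = -70)
1/(426/(-464) + O(E)) + 78 = 1/(426/(-464) + 0) + 78 = 1/(426*(-1/464) + 0) + 78 = 1/(-213/232 + 0) + 78 = 1/(-213/232) + 78 = -232/213 + 78 = 16382/213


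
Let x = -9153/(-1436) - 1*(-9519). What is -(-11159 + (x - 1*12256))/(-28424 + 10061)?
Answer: -6648501/8789756 ≈ -0.75639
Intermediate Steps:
x = 13678437/1436 (x = -9153*(-1/1436) + 9519 = 9153/1436 + 9519 = 13678437/1436 ≈ 9525.4)
-(-11159 + (x - 1*12256))/(-28424 + 10061) = -(-11159 + (13678437/1436 - 1*12256))/(-28424 + 10061) = -(-11159 + (13678437/1436 - 12256))/(-18363) = -(-11159 - 3921179/1436)*(-1)/18363 = -(-19945503)*(-1)/(1436*18363) = -1*6648501/8789756 = -6648501/8789756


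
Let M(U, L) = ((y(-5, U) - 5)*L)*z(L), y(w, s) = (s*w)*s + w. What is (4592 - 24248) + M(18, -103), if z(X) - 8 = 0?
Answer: 1323464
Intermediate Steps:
z(X) = 8 (z(X) = 8 + 0 = 8)
y(w, s) = w + w*s² (y(w, s) = w*s² + w = w + w*s²)
M(U, L) = 8*L*(-10 - 5*U²) (M(U, L) = ((-5*(1 + U²) - 5)*L)*8 = (((-5 - 5*U²) - 5)*L)*8 = ((-10 - 5*U²)*L)*8 = (L*(-10 - 5*U²))*8 = 8*L*(-10 - 5*U²))
(4592 - 24248) + M(18, -103) = (4592 - 24248) - 40*(-103)*(2 + 18²) = -19656 - 40*(-103)*(2 + 324) = -19656 - 40*(-103)*326 = -19656 + 1343120 = 1323464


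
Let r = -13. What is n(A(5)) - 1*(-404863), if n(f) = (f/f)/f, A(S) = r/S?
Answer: 5263214/13 ≈ 4.0486e+5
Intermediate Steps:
A(S) = -13/S
n(f) = 1/f
n(A(5)) - 1*(-404863) = 1/(-13/5) - 1*(-404863) = 1/(-13*⅕) + 404863 = 1/(-13/5) + 404863 = -5/13 + 404863 = 5263214/13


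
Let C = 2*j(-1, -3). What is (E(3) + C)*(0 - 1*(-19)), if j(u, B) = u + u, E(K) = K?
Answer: -19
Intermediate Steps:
j(u, B) = 2*u
C = -4 (C = 2*(2*(-1)) = 2*(-2) = -4)
(E(3) + C)*(0 - 1*(-19)) = (3 - 4)*(0 - 1*(-19)) = -(0 + 19) = -1*19 = -19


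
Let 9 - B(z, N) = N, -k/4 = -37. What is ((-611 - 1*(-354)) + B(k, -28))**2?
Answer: 48400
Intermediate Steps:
k = 148 (k = -4*(-37) = 148)
B(z, N) = 9 - N
((-611 - 1*(-354)) + B(k, -28))**2 = ((-611 - 1*(-354)) + (9 - 1*(-28)))**2 = ((-611 + 354) + (9 + 28))**2 = (-257 + 37)**2 = (-220)**2 = 48400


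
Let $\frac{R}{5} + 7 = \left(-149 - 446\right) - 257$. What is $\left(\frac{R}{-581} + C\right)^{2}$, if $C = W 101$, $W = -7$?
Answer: $\frac{165219486784}{337561} \approx 4.8945 \cdot 10^{5}$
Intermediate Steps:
$R = -4295$ ($R = -35 + 5 \left(\left(-149 - 446\right) - 257\right) = -35 + 5 \left(-595 - 257\right) = -35 + 5 \left(-852\right) = -35 - 4260 = -4295$)
$C = -707$ ($C = \left(-7\right) 101 = -707$)
$\left(\frac{R}{-581} + C\right)^{2} = \left(- \frac{4295}{-581} - 707\right)^{2} = \left(\left(-4295\right) \left(- \frac{1}{581}\right) - 707\right)^{2} = \left(\frac{4295}{581} - 707\right)^{2} = \left(- \frac{406472}{581}\right)^{2} = \frac{165219486784}{337561}$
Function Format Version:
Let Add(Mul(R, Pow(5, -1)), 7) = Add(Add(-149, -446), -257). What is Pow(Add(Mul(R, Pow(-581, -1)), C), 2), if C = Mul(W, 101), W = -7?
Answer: Rational(165219486784, 337561) ≈ 4.8945e+5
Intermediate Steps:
R = -4295 (R = Add(-35, Mul(5, Add(Add(-149, -446), -257))) = Add(-35, Mul(5, Add(-595, -257))) = Add(-35, Mul(5, -852)) = Add(-35, -4260) = -4295)
C = -707 (C = Mul(-7, 101) = -707)
Pow(Add(Mul(R, Pow(-581, -1)), C), 2) = Pow(Add(Mul(-4295, Pow(-581, -1)), -707), 2) = Pow(Add(Mul(-4295, Rational(-1, 581)), -707), 2) = Pow(Add(Rational(4295, 581), -707), 2) = Pow(Rational(-406472, 581), 2) = Rational(165219486784, 337561)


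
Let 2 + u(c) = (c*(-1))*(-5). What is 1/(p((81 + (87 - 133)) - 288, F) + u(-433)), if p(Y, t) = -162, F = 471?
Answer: -1/2329 ≈ -0.00042937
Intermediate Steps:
u(c) = -2 + 5*c (u(c) = -2 + (c*(-1))*(-5) = -2 - c*(-5) = -2 + 5*c)
1/(p((81 + (87 - 133)) - 288, F) + u(-433)) = 1/(-162 + (-2 + 5*(-433))) = 1/(-162 + (-2 - 2165)) = 1/(-162 - 2167) = 1/(-2329) = -1/2329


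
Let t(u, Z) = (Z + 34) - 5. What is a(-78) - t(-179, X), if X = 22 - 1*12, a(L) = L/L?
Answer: -38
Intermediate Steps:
a(L) = 1
X = 10 (X = 22 - 12 = 10)
t(u, Z) = 29 + Z (t(u, Z) = (34 + Z) - 5 = 29 + Z)
a(-78) - t(-179, X) = 1 - (29 + 10) = 1 - 1*39 = 1 - 39 = -38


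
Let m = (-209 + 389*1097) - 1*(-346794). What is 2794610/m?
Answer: 15355/4249 ≈ 3.6138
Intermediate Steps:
m = 773318 (m = (-209 + 426733) + 346794 = 426524 + 346794 = 773318)
2794610/m = 2794610/773318 = 2794610*(1/773318) = 15355/4249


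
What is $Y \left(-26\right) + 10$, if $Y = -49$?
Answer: $1284$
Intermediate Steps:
$Y \left(-26\right) + 10 = \left(-49\right) \left(-26\right) + 10 = 1274 + 10 = 1284$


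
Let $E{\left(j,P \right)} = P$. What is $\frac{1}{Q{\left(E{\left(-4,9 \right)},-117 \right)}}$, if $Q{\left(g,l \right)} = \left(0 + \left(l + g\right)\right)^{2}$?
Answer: $\frac{1}{11664} \approx 8.5734 \cdot 10^{-5}$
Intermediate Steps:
$Q{\left(g,l \right)} = \left(g + l\right)^{2}$ ($Q{\left(g,l \right)} = \left(0 + \left(g + l\right)\right)^{2} = \left(g + l\right)^{2}$)
$\frac{1}{Q{\left(E{\left(-4,9 \right)},-117 \right)}} = \frac{1}{\left(9 - 117\right)^{2}} = \frac{1}{\left(-108\right)^{2}} = \frac{1}{11664}$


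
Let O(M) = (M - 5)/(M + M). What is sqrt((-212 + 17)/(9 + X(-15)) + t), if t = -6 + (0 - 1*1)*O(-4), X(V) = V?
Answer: sqrt(406)/4 ≈ 5.0374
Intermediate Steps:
O(M) = (-5 + M)/(2*M) (O(M) = (-5 + M)/((2*M)) = (-5 + M)*(1/(2*M)) = (-5 + M)/(2*M))
t = -57/8 (t = -6 + (0 - 1*1)*((1/2)*(-5 - 4)/(-4)) = -6 + (0 - 1)*((1/2)*(-1/4)*(-9)) = -6 - 1*9/8 = -6 - 9/8 = -57/8 ≈ -7.1250)
sqrt((-212 + 17)/(9 + X(-15)) + t) = sqrt((-212 + 17)/(9 - 15) - 57/8) = sqrt(-195/(-6) - 57/8) = sqrt(-195*(-1/6) - 57/8) = sqrt(65/2 - 57/8) = sqrt(203/8) = sqrt(406)/4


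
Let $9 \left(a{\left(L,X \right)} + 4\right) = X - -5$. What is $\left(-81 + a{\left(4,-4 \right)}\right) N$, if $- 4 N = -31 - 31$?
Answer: $- \frac{11842}{9} \approx -1315.8$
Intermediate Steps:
$a{\left(L,X \right)} = - \frac{31}{9} + \frac{X}{9}$ ($a{\left(L,X \right)} = -4 + \frac{X - -5}{9} = -4 + \frac{X + 5}{9} = -4 + \frac{5 + X}{9} = -4 + \left(\frac{5}{9} + \frac{X}{9}\right) = - \frac{31}{9} + \frac{X}{9}$)
$N = \frac{31}{2}$ ($N = - \frac{-31 - 31}{4} = \left(- \frac{1}{4}\right) \left(-62\right) = \frac{31}{2} \approx 15.5$)
$\left(-81 + a{\left(4,-4 \right)}\right) N = \left(-81 + \left(- \frac{31}{9} + \frac{1}{9} \left(-4\right)\right)\right) \frac{31}{2} = \left(-81 - \frac{35}{9}\right) \frac{31}{2} = \left(- \frac{764}{9}\right) \frac{31}{2} = - \frac{11842}{9}$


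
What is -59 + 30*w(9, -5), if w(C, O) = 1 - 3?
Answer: -119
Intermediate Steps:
w(C, O) = -2
-59 + 30*w(9, -5) = -59 + 30*(-2) = -59 - 60 = -119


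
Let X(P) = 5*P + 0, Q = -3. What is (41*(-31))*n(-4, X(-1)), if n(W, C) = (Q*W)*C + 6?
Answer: 68634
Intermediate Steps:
X(P) = 5*P
n(W, C) = 6 - 3*C*W (n(W, C) = (-3*W)*C + 6 = -3*C*W + 6 = 6 - 3*C*W)
(41*(-31))*n(-4, X(-1)) = (41*(-31))*(6 - 3*5*(-1)*(-4)) = -1271*(6 - 3*(-5)*(-4)) = -1271*(6 - 60) = -1271*(-54) = 68634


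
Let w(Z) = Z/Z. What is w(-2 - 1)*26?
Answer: 26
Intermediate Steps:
w(Z) = 1
w(-2 - 1)*26 = 1*26 = 26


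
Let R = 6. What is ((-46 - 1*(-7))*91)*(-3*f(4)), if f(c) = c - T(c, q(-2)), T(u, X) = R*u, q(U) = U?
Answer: -212940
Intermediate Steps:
T(u, X) = 6*u
f(c) = -5*c (f(c) = c - 6*c = -5*c)
((-46 - 1*(-7))*91)*(-3*f(4)) = ((-46 - 1*(-7))*91)*(-(-15)*4) = ((-46 + 7)*91)*(-3*(-20)) = -39*91*60 = -3549*60 = -212940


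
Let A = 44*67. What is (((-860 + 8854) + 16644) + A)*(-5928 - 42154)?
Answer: -1326390052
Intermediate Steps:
A = 2948
(((-860 + 8854) + 16644) + A)*(-5928 - 42154) = (((-860 + 8854) + 16644) + 2948)*(-5928 - 42154) = ((7994 + 16644) + 2948)*(-48082) = (24638 + 2948)*(-48082) = 27586*(-48082) = -1326390052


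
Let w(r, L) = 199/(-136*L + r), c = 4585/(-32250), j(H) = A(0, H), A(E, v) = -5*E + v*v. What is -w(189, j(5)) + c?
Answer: -1660937/20710950 ≈ -0.080196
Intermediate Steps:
A(E, v) = v² - 5*E (A(E, v) = -5*E + v² = v² - 5*E)
j(H) = H² (j(H) = H² - 5*0 = H² + 0 = H²)
c = -917/6450 (c = 4585*(-1/32250) = -917/6450 ≈ -0.14217)
w(r, L) = 199/(r - 136*L)
-w(189, j(5)) + c = -199/(189 - 136*5²) - 917/6450 = -199/(189 - 136*25) - 917/6450 = -199/(189 - 3400) - 917/6450 = -199/(-3211) - 917/6450 = -199*(-1)/3211 - 917/6450 = -1*(-199/3211) - 917/6450 = 199/3211 - 917/6450 = -1660937/20710950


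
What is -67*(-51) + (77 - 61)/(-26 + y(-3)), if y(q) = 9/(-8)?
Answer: 741361/217 ≈ 3416.4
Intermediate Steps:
y(q) = -9/8 (y(q) = 9*(-⅛) = -9/8)
-67*(-51) + (77 - 61)/(-26 + y(-3)) = -67*(-51) + (77 - 61)/(-26 - 9/8) = 3417 + 16/(-217/8) = 3417 + 16*(-8/217) = 3417 - 128/217 = 741361/217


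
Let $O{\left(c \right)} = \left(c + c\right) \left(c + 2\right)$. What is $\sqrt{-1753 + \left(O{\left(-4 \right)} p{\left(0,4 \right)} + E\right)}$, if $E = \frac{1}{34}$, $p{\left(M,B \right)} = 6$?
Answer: $\frac{i \sqrt{1915458}}{34} \approx 40.706 i$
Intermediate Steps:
$E = \frac{1}{34} \approx 0.029412$
$O{\left(c \right)} = 2 c \left(2 + c\right)$
$\sqrt{-1753 + \left(O{\left(-4 \right)} p{\left(0,4 \right)} + E\right)} = \sqrt{-1753 + \left(2 \left(-4\right) \left(2 - 4\right) 6 + \frac{1}{34}\right)} = \sqrt{-1753 + \left(2 \left(-4\right) \left(-2\right) 6 + \frac{1}{34}\right)} = \sqrt{-1753 + \left(16 \cdot 6 + \frac{1}{34}\right)} = \sqrt{-1753 + \left(96 + \frac{1}{34}\right)} = \sqrt{-1753 + \frac{3265}{34}} = \sqrt{- \frac{56337}{34}} = \frac{i \sqrt{1915458}}{34}$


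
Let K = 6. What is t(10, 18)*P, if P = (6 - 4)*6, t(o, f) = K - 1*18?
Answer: -144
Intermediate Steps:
t(o, f) = -12 (t(o, f) = 6 - 1*18 = 6 - 18 = -12)
P = 12 (P = 2*6 = 12)
t(10, 18)*P = -12*12 = -144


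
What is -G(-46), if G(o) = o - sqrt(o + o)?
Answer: 46 + 2*I*sqrt(23) ≈ 46.0 + 9.5917*I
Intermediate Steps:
G(o) = o - sqrt(2)*sqrt(o) (G(o) = o - sqrt(2*o) = o - sqrt(2)*sqrt(o))
-G(-46) = -(-46 - sqrt(2)*sqrt(-46)) = -(-46 - sqrt(2)*I*sqrt(46)) = -(-46 - 2*I*sqrt(23)) = 46 + 2*I*sqrt(23)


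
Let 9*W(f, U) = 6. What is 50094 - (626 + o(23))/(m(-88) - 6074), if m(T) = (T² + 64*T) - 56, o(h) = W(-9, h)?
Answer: 301917478/6027 ≈ 50094.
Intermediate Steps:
W(f, U) = ⅔ (W(f, U) = (⅑)*6 = ⅔)
o(h) = ⅔
m(T) = -56 + T² + 64*T
50094 - (626 + o(23))/(m(-88) - 6074) = 50094 - (626 + ⅔)/((-56 + (-88)² + 64*(-88)) - 6074) = 50094 - 1880/(3*((-56 + 7744 - 5632) - 6074)) = 50094 - 1880/(3*(2056 - 6074)) = 50094 - 1880/(3*(-4018)) = 50094 - 1880*(-1)/(3*4018) = 50094 - 1*(-940/6027) = 50094 + 940/6027 = 301917478/6027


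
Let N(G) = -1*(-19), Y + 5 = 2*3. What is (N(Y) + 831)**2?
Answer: 722500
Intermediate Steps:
Y = 1 (Y = -5 + 2*3 = -5 + 6 = 1)
N(G) = 19
(N(Y) + 831)**2 = (19 + 831)**2 = 850**2 = 722500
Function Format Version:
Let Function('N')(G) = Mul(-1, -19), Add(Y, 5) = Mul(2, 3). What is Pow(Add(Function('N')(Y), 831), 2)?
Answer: 722500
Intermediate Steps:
Y = 1 (Y = Add(-5, Mul(2, 3)) = Add(-5, 6) = 1)
Function('N')(G) = 19
Pow(Add(Function('N')(Y), 831), 2) = Pow(Add(19, 831), 2) = Pow(850, 2) = 722500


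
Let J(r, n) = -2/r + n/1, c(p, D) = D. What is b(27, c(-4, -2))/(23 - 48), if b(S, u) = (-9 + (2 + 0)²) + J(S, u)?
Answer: 191/675 ≈ 0.28296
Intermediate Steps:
J(r, n) = n - 2/r (J(r, n) = -2/r + n*1 = -2/r + n = n - 2/r)
b(S, u) = -5 + u - 2/S (b(S, u) = (-9 + (2 + 0)²) + (u - 2/S) = (-9 + 2²) + (u - 2/S) = (-9 + 4) + (u - 2/S) = -5 + (u - 2/S) = -5 + u - 2/S)
b(27, c(-4, -2))/(23 - 48) = (-5 - 2 - 2/27)/(23 - 48) = (-5 - 2 - 2*1/27)/(-25) = (-5 - 2 - 2/27)*(-1/25) = -191/27*(-1/25) = 191/675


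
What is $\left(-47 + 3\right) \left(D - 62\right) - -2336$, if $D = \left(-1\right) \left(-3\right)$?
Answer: $4932$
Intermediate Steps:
$D = 3$
$\left(-47 + 3\right) \left(D - 62\right) - -2336 = \left(-47 + 3\right) \left(3 - 62\right) - -2336 = \left(-44\right) \left(-59\right) + 2336 = 2596 + 2336 = 4932$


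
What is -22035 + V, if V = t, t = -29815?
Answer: -51850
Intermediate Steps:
V = -29815
-22035 + V = -22035 - 29815 = -51850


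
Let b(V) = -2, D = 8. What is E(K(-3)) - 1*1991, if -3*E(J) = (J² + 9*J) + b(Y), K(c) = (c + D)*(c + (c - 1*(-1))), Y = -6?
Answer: -6371/3 ≈ -2123.7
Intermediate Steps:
K(c) = (1 + 2*c)*(8 + c) (K(c) = (c + 8)*(c + (c - 1*(-1))) = (8 + c)*(c + (c + 1)) = (8 + c)*(c + (1 + c)) = (8 + c)*(1 + 2*c) = (1 + 2*c)*(8 + c))
E(J) = ⅔ - 3*J - J²/3 (E(J) = -((J² + 9*J) - 2)/3 = -(-2 + J² + 9*J)/3 = ⅔ - 3*J - J²/3)
E(K(-3)) - 1*1991 = (⅔ - 3*(8 + 2*(-3)² + 17*(-3)) - (8 + 2*(-3)² + 17*(-3))²/3) - 1*1991 = (⅔ - 3*(8 + 2*9 - 51) - (8 + 2*9 - 51)²/3) - 1991 = (⅔ - 3*(8 + 18 - 51) - (8 + 18 - 51)²/3) - 1991 = (⅔ - 3*(-25) - ⅓*(-25)²) - 1991 = (⅔ + 75 - ⅓*625) - 1991 = (⅔ + 75 - 625/3) - 1991 = -398/3 - 1991 = -6371/3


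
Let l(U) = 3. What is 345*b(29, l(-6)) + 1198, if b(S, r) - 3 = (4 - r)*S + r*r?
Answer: 15343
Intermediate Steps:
b(S, r) = 3 + r**2 + S*(4 - r) (b(S, r) = 3 + ((4 - r)*S + r*r) = 3 + (S*(4 - r) + r**2) = 3 + (r**2 + S*(4 - r)) = 3 + r**2 + S*(4 - r))
345*b(29, l(-6)) + 1198 = 345*(3 + 3**2 + 4*29 - 1*29*3) + 1198 = 345*(3 + 9 + 116 - 87) + 1198 = 345*41 + 1198 = 14145 + 1198 = 15343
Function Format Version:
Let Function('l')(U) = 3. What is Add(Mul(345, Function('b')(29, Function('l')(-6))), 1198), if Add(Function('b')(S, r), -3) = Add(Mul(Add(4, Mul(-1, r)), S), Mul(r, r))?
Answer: 15343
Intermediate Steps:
Function('b')(S, r) = Add(3, Pow(r, 2), Mul(S, Add(4, Mul(-1, r)))) (Function('b')(S, r) = Add(3, Add(Mul(Add(4, Mul(-1, r)), S), Mul(r, r))) = Add(3, Add(Mul(S, Add(4, Mul(-1, r))), Pow(r, 2))) = Add(3, Add(Pow(r, 2), Mul(S, Add(4, Mul(-1, r))))) = Add(3, Pow(r, 2), Mul(S, Add(4, Mul(-1, r)))))
Add(Mul(345, Function('b')(29, Function('l')(-6))), 1198) = Add(Mul(345, Add(3, Pow(3, 2), Mul(4, 29), Mul(-1, 29, 3))), 1198) = Add(Mul(345, Add(3, 9, 116, -87)), 1198) = Add(Mul(345, 41), 1198) = Add(14145, 1198) = 15343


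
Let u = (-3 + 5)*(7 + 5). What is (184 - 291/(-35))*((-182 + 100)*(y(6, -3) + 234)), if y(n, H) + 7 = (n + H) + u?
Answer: -140193268/35 ≈ -4.0055e+6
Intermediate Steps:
u = 24 (u = 2*12 = 24)
y(n, H) = 17 + H + n (y(n, H) = -7 + ((n + H) + 24) = -7 + ((H + n) + 24) = -7 + (24 + H + n) = 17 + H + n)
(184 - 291/(-35))*((-182 + 100)*(y(6, -3) + 234)) = (184 - 291/(-35))*((-182 + 100)*((17 - 3 + 6) + 234)) = (184 - 291*(-1/35))*(-82*(20 + 234)) = (184 + 291/35)*(-82*254) = (6731/35)*(-20828) = -140193268/35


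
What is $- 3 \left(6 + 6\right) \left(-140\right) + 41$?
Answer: $5081$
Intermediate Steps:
$- 3 \left(6 + 6\right) \left(-140\right) + 41 = \left(-3\right) 12 \left(-140\right) + 41 = \left(-36\right) \left(-140\right) + 41 = 5040 + 41 = 5081$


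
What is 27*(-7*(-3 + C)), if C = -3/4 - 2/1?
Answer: 4347/4 ≈ 1086.8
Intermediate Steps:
C = -11/4 (C = -3*1/4 - 2*1 = -3/4 - 2 = -11/4 ≈ -2.7500)
27*(-7*(-3 + C)) = 27*(-7*(-3 - 11/4)) = 27*(-7*(-23/4)) = 27*(161/4) = 4347/4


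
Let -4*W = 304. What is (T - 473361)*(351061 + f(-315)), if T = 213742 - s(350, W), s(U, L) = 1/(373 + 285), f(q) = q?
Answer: -29958847355019/329 ≈ -9.1060e+10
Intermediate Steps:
W = -76 (W = -¼*304 = -76)
s(U, L) = 1/658
T = 140642235/658 (T = 213742 - 1*1/658 = 213742 - 1/658 = 140642235/658 ≈ 2.1374e+5)
(T - 473361)*(351061 + f(-315)) = (140642235/658 - 473361)*(351061 - 315) = -170829303/658*350746 = -29958847355019/329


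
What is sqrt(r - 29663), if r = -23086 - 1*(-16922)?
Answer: I*sqrt(35827) ≈ 189.28*I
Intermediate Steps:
r = -6164 (r = -23086 + 16922 = -6164)
sqrt(r - 29663) = sqrt(-6164 - 29663) = sqrt(-35827) = I*sqrt(35827)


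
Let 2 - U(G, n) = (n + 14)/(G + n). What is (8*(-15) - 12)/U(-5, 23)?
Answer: 2376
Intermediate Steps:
U(G, n) = 2 - (14 + n)/(G + n) (U(G, n) = 2 - (n + 14)/(G + n) = 2 - (14 + n)/(G + n))
(8*(-15) - 12)/U(-5, 23) = (8*(-15) - 12)/(((-14 + 23 + 2*(-5))/(-5 + 23))) = (-120 - 12)/(((-14 + 23 - 10)/18)) = -132/((1/18)*(-1)) = -132/(-1/18) = -132*(-18) = 2376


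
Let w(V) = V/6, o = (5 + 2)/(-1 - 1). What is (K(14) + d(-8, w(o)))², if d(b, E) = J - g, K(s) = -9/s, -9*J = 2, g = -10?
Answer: 1324801/15876 ≈ 83.447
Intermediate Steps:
J = -2/9 (J = -⅑*2 = -2/9 ≈ -0.22222)
o = -7/2 (o = 7/(-2) = 7*(-½) = -7/2 ≈ -3.5000)
w(V) = V/6 (w(V) = V*(⅙) = V/6)
d(b, E) = 88/9 (d(b, E) = -2/9 - 1*(-10) = -2/9 + 10 = 88/9)
(K(14) + d(-8, w(o)))² = (-9/14 + 88/9)² = (1151/126)² = 1324801/15876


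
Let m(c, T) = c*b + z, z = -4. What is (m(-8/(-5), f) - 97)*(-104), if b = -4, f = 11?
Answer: 55848/5 ≈ 11170.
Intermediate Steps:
m(c, T) = -4 - 4*c (m(c, T) = c*(-4) - 4 = -4*c - 4 = -4 - 4*c)
(m(-8/(-5), f) - 97)*(-104) = ((-4 - (-32)/(-5)) - 97)*(-104) = ((-4 - (-32)*(-1)/5) - 97)*(-104) = ((-4 - 4*8/5) - 97)*(-104) = ((-4 - 32/5) - 97)*(-104) = (-52/5 - 97)*(-104) = -537/5*(-104) = 55848/5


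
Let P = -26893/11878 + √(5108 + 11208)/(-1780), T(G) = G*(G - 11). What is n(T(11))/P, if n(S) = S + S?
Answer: 0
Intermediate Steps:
T(G) = G*(-11 + G)
n(S) = 2*S
P = -26893/11878 - √4079/890 (P = -26893*1/11878 + √16316*(-1/1780) = -26893/11878 + (2*√4079)*(-1/1780) = -26893/11878 - √4079/890 ≈ -2.3359)
n(T(11))/P = (2*(11*(-11 + 11)))/(-26893/11878 - √4079/890) = (2*(11*0))/(-26893/11878 - √4079/890) = (2*0)/(-26893/11878 - √4079/890) = 0/(-26893/11878 - √4079/890) = 0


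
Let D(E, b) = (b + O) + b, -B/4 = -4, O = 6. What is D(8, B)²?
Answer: 1444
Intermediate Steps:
B = 16 (B = -4*(-4) = 16)
D(E, b) = 6 + 2*b (D(E, b) = (b + 6) + b = (6 + b) + b = 6 + 2*b)
D(8, B)² = (6 + 2*16)² = (6 + 32)² = 38² = 1444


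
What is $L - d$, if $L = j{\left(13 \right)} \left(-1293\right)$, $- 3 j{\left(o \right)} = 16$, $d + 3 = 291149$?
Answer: $-284250$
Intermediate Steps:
$d = 291146$ ($d = -3 + 291149 = 291146$)
$j{\left(o \right)} = - \frac{16}{3}$ ($j{\left(o \right)} = \left(- \frac{1}{3}\right) 16 = - \frac{16}{3}$)
$L = 6896$ ($L = \left(- \frac{16}{3}\right) \left(-1293\right) = 6896$)
$L - d = 6896 - 291146 = -284250$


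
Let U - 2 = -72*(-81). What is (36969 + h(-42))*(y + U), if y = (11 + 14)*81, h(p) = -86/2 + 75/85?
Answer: 4933542263/17 ≈ 2.9021e+8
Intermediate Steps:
h(p) = -716/17 (h(p) = -86*1/2 + 75*(1/85) = -43 + 15/17 = -716/17)
U = 5834 (U = 2 - 72*(-81) = 2 + 5832 = 5834)
y = 2025 (y = 25*81 = 2025)
(36969 + h(-42))*(y + U) = (36969 - 716/17)*(2025 + 5834) = (627757/17)*7859 = 4933542263/17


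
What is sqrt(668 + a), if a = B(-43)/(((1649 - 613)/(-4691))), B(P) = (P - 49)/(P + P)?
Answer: sqrt(329012350086)/22274 ≈ 25.752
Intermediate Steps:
B(P) = (-49 + P)/(2*P) (B(P) = (-49 + P)/((2*P)) = (-49 + P)*(1/(2*P)) = (-49 + P)/(2*P))
a = -107893/22274 (a = ((1/2)*(-49 - 43)/(-43))/(((1649 - 613)/(-4691))) = ((1/2)*(-1/43)*(-92))/((1036*(-1/4691))) = 46/(43*(-1036/4691)) = (46/43)*(-4691/1036) = -107893/22274 ≈ -4.8439)
sqrt(668 + a) = sqrt(668 - 107893/22274) = sqrt(14771139/22274) = sqrt(329012350086)/22274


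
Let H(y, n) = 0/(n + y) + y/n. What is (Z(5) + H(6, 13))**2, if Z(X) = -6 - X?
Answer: 18769/169 ≈ 111.06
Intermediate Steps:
H(y, n) = y/n (H(y, n) = 0 + y/n = y/n)
(Z(5) + H(6, 13))**2 = ((-6 - 1*5) + 6/13)**2 = ((-6 - 5) + 6*(1/13))**2 = (-11 + 6/13)**2 = (-137/13)**2 = 18769/169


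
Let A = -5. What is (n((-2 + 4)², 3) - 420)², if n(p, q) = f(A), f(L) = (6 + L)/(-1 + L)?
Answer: 6355441/36 ≈ 1.7654e+5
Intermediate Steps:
f(L) = (6 + L)/(-1 + L)
n(p, q) = -⅙ (n(p, q) = (6 - 5)/(-1 - 5) = 1/(-6) = -⅙*1 = -⅙)
(n((-2 + 4)², 3) - 420)² = (-⅙ - 420)² = (-2521/6)² = 6355441/36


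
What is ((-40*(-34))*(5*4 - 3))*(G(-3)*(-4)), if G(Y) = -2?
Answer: 184960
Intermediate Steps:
((-40*(-34))*(5*4 - 3))*(G(-3)*(-4)) = ((-40*(-34))*(5*4 - 3))*(-2*(-4)) = (1360*(20 - 3))*8 = (1360*17)*8 = 23120*8 = 184960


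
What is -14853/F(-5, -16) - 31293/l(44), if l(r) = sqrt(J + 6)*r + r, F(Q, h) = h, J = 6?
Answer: 1922385/1936 - 31293*sqrt(3)/242 ≈ 769.00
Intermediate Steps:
l(r) = r + 2*r*sqrt(3) (l(r) = sqrt(6 + 6)*r + r = sqrt(12)*r + r = (2*sqrt(3))*r + r = 2*r*sqrt(3) + r = r + 2*r*sqrt(3))
-14853/F(-5, -16) - 31293/l(44) = -14853/(-16) - 31293*1/(44*(1 + 2*sqrt(3))) = -14853*(-1/16) - 31293/(44 + 88*sqrt(3)) = 14853/16 - 31293/(44 + 88*sqrt(3))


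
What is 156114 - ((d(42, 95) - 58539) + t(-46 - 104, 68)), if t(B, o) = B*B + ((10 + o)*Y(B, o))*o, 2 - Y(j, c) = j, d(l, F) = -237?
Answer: -613818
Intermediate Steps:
Y(j, c) = 2 - j
t(B, o) = B**2 + o*(2 - B)*(10 + o) (t(B, o) = B*B + ((10 + o)*(2 - B))*o = B**2 + ((2 - B)*(10 + o))*o = B**2 + o*(2 - B)*(10 + o))
156114 - ((d(42, 95) - 58539) + t(-46 - 104, 68)) = 156114 - ((-237 - 58539) + ((-46 - 104)**2 + 68**2*(2 - (-46 - 104)) - 10*68*(-2 + (-46 - 104)))) = 156114 - (-58776 + ((-150)**2 + 4624*(2 - 1*(-150)) - 10*68*(-2 - 150))) = 156114 - (-58776 + (22500 + 4624*(2 + 150) - 10*68*(-152))) = 156114 - (-58776 + (22500 + 4624*152 + 103360)) = 156114 - (-58776 + (22500 + 702848 + 103360)) = 156114 - (-58776 + 828708) = 156114 - 1*769932 = 156114 - 769932 = -613818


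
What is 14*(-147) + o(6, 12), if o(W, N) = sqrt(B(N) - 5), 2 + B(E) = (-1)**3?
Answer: -2058 + 2*I*sqrt(2) ≈ -2058.0 + 2.8284*I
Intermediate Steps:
B(E) = -3 (B(E) = -2 + (-1)**3 = -2 - 1 = -3)
o(W, N) = 2*I*sqrt(2) (o(W, N) = sqrt(-3 - 5) = sqrt(-8) = 2*I*sqrt(2))
14*(-147) + o(6, 12) = 14*(-147) + 2*I*sqrt(2) = -2058 + 2*I*sqrt(2)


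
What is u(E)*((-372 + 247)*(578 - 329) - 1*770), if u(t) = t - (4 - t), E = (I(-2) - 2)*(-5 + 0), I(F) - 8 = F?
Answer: 1403380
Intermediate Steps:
I(F) = 8 + F
E = -20 (E = ((8 - 2) - 2)*(-5 + 0) = (6 - 2)*(-5) = 4*(-5) = -20)
u(t) = -4 + 2*t (u(t) = t + (-4 + t) = -4 + 2*t)
u(E)*((-372 + 247)*(578 - 329) - 1*770) = (-4 + 2*(-20))*((-372 + 247)*(578 - 329) - 1*770) = (-4 - 40)*(-125*249 - 770) = -44*(-31125 - 770) = -44*(-31895) = 1403380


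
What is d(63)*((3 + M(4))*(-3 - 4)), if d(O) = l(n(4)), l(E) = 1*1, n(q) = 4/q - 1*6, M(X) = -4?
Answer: 7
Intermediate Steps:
n(q) = -6 + 4/q (n(q) = 4/q - 6 = -6 + 4/q)
l(E) = 1
d(O) = 1
d(63)*((3 + M(4))*(-3 - 4)) = 1*((3 - 4)*(-3 - 4)) = 1*(-1*(-7)) = 1*7 = 7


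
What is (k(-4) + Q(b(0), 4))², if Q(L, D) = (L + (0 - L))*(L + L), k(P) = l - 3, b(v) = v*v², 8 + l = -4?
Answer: 225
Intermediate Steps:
l = -12 (l = -8 - 4 = -12)
b(v) = v³
k(P) = -15 (k(P) = -12 - 3 = -15)
Q(L, D) = 0 (Q(L, D) = (L - L)*(2*L) = 0*(2*L) = 0)
(k(-4) + Q(b(0), 4))² = (-15 + 0)² = (-15)² = 225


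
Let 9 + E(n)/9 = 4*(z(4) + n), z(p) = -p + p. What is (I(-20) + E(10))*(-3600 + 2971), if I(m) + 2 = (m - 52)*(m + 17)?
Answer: -310097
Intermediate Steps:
I(m) = -2 + (-52 + m)*(17 + m) (I(m) = -2 + (m - 52)*(m + 17) = -2 + (-52 + m)*(17 + m))
z(p) = 0
E(n) = -81 + 36*n (E(n) = -81 + 9*(4*(0 + n)) = -81 + 9*(4*n) = -81 + 36*n)
(I(-20) + E(10))*(-3600 + 2971) = ((-886 + (-20)² - 35*(-20)) + (-81 + 36*10))*(-3600 + 2971) = ((-886 + 400 + 700) + (-81 + 360))*(-629) = (214 + 279)*(-629) = 493*(-629) = -310097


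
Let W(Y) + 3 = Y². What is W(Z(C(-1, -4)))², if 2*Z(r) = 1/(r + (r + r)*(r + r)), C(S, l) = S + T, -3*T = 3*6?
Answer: 183741679801/20415837456 ≈ 9.0000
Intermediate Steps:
T = -6 ≈ -6.0000
C(S, l) = -6 + S (C(S, l) = S - 6 = -6 + S)
Z(r) = 1/(2*(r + 4*r²)) (Z(r) = 1/(2*(r + (r + r)*(r + r))) = 1/(2*(r + (2*r)*(2*r))) = 1/(2*(r + 4*r²)))
W(Y) = -3 + Y²
W(Z(C(-1, -4)))² = (-3 + (1/(2*(-6 - 1)*(1 + 4*(-6 - 1))))²)² = (-3 + ((½)/(-7*(1 + 4*(-7))))²)² = (-3 + ((½)*(-⅐)/(1 - 28))²)² = (-3 + ((½)*(-⅐)/(-27))²)² = (-3 + ((½)*(-⅐)*(-1/27))²)² = (-3 + (1/378)²)² = (-3 + 1/142884)² = (-428651/142884)² = 183741679801/20415837456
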